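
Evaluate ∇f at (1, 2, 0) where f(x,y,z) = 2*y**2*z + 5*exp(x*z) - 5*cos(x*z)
(0, 0, 13)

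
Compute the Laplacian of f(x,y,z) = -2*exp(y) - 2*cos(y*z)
2*y**2*cos(y*z) + 2*z**2*cos(y*z) - 2*exp(y)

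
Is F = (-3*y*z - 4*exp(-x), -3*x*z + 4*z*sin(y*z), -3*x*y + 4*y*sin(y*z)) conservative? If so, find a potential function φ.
Yes, F is conservative. φ = -3*x*y*z - 4*cos(y*z) + 4*exp(-x)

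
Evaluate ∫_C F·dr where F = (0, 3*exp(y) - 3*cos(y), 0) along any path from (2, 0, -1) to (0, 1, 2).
-3 - 3*sin(1) + 3*E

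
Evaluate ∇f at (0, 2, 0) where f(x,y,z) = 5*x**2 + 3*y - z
(0, 3, -1)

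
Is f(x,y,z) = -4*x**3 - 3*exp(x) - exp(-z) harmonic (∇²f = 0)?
No, ∇²f = -24*x - 3*exp(x) - exp(-z)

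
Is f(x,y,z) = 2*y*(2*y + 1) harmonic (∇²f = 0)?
No, ∇²f = 8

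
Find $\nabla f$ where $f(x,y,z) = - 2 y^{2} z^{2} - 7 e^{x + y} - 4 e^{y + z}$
(-7*exp(x + y), -4*y*z**2 - 7*exp(x + y) - 4*exp(y + z), -4*y**2*z - 4*exp(y + z))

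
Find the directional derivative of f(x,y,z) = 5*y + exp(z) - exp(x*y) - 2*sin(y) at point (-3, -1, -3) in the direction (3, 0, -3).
sqrt(2)*sinh(3)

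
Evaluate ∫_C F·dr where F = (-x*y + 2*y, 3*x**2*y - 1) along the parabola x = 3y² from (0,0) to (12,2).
1014/5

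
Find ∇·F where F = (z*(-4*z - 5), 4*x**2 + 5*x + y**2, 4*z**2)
2*y + 8*z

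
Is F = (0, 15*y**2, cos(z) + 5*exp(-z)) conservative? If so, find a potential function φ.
Yes, F is conservative. φ = 5*y**3 + sin(z) - 5*exp(-z)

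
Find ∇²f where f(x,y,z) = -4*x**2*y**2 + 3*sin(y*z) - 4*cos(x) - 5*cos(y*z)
-8*x**2 - y**2*(3*sin(y*z) - 5*cos(y*z)) - 8*y**2 - 3*z**2*sin(y*z) + 5*z**2*cos(y*z) + 4*cos(x)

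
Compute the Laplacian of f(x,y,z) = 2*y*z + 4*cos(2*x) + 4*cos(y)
-16*cos(2*x) - 4*cos(y)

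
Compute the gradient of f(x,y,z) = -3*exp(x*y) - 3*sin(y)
(-3*y*exp(x*y), -3*x*exp(x*y) - 3*cos(y), 0)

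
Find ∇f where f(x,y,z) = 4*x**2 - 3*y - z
(8*x, -3, -1)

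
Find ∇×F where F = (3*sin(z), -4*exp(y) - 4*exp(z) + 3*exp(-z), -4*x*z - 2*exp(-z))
(sinh(z) + 7*cosh(z), 4*z + 3*cos(z), 0)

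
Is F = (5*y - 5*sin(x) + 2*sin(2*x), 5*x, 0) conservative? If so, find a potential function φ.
Yes, F is conservative. φ = 5*x*y + 5*cos(x) - cos(2*x)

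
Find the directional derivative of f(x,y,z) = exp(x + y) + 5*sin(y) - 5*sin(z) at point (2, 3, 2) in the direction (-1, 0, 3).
-sqrt(10)*(15*cos(2) + exp(5))/10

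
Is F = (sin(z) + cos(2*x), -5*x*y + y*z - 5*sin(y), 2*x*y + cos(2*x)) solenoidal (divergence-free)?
No, ∇·F = -5*x + z - 2*sin(2*x) - 5*cos(y)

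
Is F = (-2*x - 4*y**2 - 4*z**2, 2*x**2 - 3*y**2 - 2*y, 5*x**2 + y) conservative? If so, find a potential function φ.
No, ∇×F = (1, -10*x - 8*z, 4*x + 8*y) ≠ 0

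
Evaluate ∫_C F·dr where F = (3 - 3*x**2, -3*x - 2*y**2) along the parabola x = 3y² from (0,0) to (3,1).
-65/3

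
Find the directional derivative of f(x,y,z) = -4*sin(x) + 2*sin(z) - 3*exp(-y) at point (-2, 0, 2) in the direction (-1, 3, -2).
9*sqrt(14)/14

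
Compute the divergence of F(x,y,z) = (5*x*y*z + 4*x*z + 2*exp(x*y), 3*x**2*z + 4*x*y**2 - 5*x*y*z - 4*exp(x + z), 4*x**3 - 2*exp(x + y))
8*x*y - 5*x*z + 5*y*z + 2*y*exp(x*y) + 4*z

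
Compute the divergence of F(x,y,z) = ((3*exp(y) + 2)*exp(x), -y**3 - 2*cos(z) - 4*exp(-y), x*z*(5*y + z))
((x*z + x*(5*y + z) - 3*y**2 + (3*exp(y) + 2)*exp(x))*exp(y) + 4)*exp(-y)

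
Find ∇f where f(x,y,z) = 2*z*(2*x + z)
(4*z, 0, 4*x + 4*z)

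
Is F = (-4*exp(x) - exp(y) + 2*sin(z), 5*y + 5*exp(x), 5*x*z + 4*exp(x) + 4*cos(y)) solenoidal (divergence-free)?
No, ∇·F = 5*x - 4*exp(x) + 5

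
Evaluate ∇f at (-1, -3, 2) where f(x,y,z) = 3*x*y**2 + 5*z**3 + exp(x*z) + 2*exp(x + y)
(2*exp(-4) + 2*exp(-2) + 27, 2*exp(-4) + 18, 60 - exp(-2))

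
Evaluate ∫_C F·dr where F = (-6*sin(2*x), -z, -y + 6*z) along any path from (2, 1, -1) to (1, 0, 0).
-4 + 3*cos(2) - 3*cos(4)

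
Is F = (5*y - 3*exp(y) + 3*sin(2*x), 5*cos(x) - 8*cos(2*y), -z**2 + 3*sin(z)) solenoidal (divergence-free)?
No, ∇·F = -2*z + 16*sin(2*y) + 6*cos(2*x) + 3*cos(z)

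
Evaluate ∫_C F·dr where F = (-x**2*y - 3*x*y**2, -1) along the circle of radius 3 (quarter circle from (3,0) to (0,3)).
81*pi/16 + 231/4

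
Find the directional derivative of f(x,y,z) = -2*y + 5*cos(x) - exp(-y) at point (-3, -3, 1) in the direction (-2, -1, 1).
sqrt(6)*(-exp(3) - 10*sin(3) + 2)/6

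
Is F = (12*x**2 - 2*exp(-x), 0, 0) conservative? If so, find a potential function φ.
Yes, F is conservative. φ = 4*x**3 + 2*exp(-x)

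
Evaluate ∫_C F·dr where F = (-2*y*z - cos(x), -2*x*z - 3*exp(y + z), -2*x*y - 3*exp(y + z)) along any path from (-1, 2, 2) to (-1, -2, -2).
6*sinh(4)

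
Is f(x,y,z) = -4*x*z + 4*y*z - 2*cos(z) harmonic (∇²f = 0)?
No, ∇²f = 2*cos(z)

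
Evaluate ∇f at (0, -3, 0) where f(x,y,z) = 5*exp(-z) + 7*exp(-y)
(0, -7*exp(3), -5)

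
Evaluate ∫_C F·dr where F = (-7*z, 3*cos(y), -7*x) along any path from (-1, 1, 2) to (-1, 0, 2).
-3*sin(1)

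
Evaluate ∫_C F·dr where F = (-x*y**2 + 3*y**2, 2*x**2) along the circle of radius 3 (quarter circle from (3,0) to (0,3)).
9/4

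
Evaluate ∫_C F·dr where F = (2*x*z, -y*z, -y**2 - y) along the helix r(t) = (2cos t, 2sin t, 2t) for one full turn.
4*pi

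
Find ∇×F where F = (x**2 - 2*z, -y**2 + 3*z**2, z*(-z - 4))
(-6*z, -2, 0)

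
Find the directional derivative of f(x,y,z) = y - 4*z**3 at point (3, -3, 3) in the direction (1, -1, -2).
215*sqrt(6)/6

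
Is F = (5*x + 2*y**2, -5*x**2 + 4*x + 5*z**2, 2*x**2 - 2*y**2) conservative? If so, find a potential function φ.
No, ∇×F = (-4*y - 10*z, -4*x, -10*x - 4*y + 4) ≠ 0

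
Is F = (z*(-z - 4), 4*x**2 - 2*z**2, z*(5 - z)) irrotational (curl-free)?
No, ∇×F = (4*z, -2*z - 4, 8*x)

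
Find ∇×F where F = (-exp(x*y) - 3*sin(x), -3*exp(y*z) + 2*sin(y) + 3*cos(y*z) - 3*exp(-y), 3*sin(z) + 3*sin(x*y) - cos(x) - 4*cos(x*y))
(4*x*sin(x*y) + 3*x*cos(x*y) + 3*y*exp(y*z) + 3*y*sin(y*z), -4*y*sin(x*y) - 3*y*cos(x*y) - sin(x), x*exp(x*y))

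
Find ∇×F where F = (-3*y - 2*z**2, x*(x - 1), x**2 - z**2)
(0, -2*x - 4*z, 2*x + 2)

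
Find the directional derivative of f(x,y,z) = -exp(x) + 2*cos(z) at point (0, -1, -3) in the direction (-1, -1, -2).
sqrt(6)*(1 - 4*sin(3))/6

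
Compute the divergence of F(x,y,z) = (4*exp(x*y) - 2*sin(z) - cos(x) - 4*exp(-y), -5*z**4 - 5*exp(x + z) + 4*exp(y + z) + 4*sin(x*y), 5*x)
4*x*cos(x*y) + 4*y*exp(x*y) + 4*exp(y + z) + sin(x)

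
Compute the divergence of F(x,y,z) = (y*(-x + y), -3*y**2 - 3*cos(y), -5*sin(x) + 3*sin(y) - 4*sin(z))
-7*y + 3*sin(y) - 4*cos(z)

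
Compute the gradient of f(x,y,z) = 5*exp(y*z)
(0, 5*z*exp(y*z), 5*y*exp(y*z))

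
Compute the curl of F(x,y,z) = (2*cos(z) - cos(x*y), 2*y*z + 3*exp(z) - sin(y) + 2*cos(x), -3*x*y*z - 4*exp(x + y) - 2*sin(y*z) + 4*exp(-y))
(-3*x*z - 2*y - 2*z*cos(y*z) - 3*exp(z) - 4*exp(x + y) - 4*exp(-y), 3*y*z + 4*exp(x + y) - 2*sin(z), -x*sin(x*y) - 2*sin(x))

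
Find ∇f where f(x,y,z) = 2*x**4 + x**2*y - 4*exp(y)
(2*x*(4*x**2 + y), x**2 - 4*exp(y), 0)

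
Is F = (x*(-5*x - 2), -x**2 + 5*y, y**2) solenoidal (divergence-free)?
No, ∇·F = 3 - 10*x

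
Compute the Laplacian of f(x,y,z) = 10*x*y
0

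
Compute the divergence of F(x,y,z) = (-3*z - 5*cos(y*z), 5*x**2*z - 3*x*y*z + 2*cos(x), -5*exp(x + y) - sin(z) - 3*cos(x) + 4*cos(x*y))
-3*x*z - cos(z)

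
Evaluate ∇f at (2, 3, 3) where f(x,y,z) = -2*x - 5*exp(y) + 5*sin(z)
(-2, -5*exp(3), 5*cos(3))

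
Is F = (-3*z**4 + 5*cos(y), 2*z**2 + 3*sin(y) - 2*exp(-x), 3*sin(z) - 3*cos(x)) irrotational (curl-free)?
No, ∇×F = (-4*z, -12*z**3 - 3*sin(x), 5*sin(y) + 2*exp(-x))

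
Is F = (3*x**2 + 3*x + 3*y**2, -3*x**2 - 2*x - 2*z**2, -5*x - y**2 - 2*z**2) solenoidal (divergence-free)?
No, ∇·F = 6*x - 4*z + 3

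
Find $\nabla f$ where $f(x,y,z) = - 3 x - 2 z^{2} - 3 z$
(-3, 0, -4*z - 3)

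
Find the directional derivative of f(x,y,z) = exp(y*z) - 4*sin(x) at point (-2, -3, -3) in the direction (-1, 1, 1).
sqrt(3)*(-2*exp(9) + 4*cos(2)/3)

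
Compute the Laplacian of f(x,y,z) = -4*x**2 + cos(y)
-cos(y) - 8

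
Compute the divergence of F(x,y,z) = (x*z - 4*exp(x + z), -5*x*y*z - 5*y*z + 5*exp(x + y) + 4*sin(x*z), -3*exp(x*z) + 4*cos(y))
-5*x*z - 3*x*exp(x*z) - 4*z + 5*exp(x + y) - 4*exp(x + z)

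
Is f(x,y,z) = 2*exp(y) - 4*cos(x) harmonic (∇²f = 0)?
No, ∇²f = 2*exp(y) + 4*cos(x)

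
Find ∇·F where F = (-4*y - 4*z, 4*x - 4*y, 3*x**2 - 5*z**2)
-10*z - 4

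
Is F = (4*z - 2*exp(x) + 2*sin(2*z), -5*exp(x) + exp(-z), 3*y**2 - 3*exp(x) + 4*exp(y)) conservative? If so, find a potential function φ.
No, ∇×F = (6*y + 4*exp(y) + exp(-z), 3*exp(x) + 8*cos(z)**2, -5*exp(x)) ≠ 0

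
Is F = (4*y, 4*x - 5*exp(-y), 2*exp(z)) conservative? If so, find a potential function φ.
Yes, F is conservative. φ = 4*x*y + 2*exp(z) + 5*exp(-y)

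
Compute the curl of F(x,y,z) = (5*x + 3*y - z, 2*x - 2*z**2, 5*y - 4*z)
(4*z + 5, -1, -1)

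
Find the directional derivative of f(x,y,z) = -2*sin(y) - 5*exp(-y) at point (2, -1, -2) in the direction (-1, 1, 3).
sqrt(11)*(-2*cos(1) + 5*E)/11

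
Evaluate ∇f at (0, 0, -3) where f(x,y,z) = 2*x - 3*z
(2, 0, -3)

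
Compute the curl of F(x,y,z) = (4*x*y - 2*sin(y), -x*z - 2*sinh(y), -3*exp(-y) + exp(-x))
(x + 3*exp(-y), exp(-x), -4*x - z + 2*cos(y))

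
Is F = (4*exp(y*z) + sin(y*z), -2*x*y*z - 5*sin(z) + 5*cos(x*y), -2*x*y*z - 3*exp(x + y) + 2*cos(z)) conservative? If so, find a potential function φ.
No, ∇×F = (2*x*y - 2*x*z - 3*exp(x + y) + 5*cos(z), 2*y*z + 4*y*exp(y*z) + y*cos(y*z) + 3*exp(x + y), -2*y*z - 5*y*sin(x*y) - 4*z*exp(y*z) - z*cos(y*z)) ≠ 0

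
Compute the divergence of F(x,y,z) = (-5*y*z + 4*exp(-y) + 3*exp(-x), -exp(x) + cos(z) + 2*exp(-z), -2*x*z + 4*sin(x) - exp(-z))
-2*x + exp(-z) - 3*exp(-x)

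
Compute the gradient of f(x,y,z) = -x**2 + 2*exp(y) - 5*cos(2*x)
(-2*x + 10*sin(2*x), 2*exp(y), 0)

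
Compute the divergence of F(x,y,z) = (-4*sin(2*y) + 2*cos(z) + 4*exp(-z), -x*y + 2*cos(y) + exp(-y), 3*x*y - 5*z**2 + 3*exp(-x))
-x - 10*z - 2*sin(y) - exp(-y)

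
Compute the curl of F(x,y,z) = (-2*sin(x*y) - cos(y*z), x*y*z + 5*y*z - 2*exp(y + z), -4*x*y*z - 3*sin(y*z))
(-x*y - 4*x*z - 5*y - 3*z*cos(y*z) + 2*exp(y + z), y*(4*z + sin(y*z)), 2*x*cos(x*y) + y*z - z*sin(y*z))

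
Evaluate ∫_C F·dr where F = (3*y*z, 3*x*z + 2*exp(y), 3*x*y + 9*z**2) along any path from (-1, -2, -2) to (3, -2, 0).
36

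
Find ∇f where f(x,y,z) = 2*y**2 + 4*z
(0, 4*y, 4)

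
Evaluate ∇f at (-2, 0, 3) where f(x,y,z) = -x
(-1, 0, 0)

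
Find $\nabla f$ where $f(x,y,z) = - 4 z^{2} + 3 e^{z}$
(0, 0, -8*z + 3*exp(z))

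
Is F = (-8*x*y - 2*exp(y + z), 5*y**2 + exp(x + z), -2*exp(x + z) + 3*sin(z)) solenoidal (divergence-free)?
No, ∇·F = 2*y - 2*exp(x + z) + 3*cos(z)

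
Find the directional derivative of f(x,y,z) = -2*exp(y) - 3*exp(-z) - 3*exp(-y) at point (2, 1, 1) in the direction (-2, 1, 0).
sqrt(5)*(3 - 2*exp(2))*exp(-1)/5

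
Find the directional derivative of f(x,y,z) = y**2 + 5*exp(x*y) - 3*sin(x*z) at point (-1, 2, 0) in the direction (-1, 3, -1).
sqrt(11)*(-25 + 9*exp(2))*exp(-2)/11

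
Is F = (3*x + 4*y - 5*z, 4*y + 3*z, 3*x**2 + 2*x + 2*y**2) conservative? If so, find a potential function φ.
No, ∇×F = (4*y - 3, -6*x - 7, -4) ≠ 0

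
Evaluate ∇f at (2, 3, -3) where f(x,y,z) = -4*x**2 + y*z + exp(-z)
(-16, -3, 3 - exp(3))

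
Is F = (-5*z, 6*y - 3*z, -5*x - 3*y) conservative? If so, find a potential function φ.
Yes, F is conservative. φ = -5*x*z + 3*y**2 - 3*y*z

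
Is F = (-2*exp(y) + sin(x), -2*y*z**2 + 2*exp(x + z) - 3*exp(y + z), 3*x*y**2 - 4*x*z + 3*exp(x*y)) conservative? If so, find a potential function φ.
No, ∇×F = (6*x*y + 3*x*exp(x*y) + 4*y*z - 2*exp(x + z) + 3*exp(y + z), -3*y**2 - 3*y*exp(x*y) + 4*z, 2*exp(y) + 2*exp(x + z)) ≠ 0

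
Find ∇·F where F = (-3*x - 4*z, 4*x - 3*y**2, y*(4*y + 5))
-6*y - 3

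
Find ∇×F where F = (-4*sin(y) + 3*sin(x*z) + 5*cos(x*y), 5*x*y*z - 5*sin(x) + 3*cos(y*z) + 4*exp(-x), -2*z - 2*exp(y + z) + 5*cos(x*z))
(-5*x*y + 3*y*sin(y*z) - 2*exp(y + z), 3*x*cos(x*z) + 5*z*sin(x*z), 5*x*sin(x*y) + 5*y*z - 5*cos(x) + 4*cos(y) - 4*exp(-x))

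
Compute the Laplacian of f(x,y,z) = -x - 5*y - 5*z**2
-10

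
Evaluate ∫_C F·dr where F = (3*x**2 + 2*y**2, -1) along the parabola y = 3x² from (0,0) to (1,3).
8/5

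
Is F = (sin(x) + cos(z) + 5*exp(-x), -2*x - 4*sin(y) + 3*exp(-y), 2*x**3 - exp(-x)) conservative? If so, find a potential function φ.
No, ∇×F = (0, -6*x**2 - sin(z) - exp(-x), -2) ≠ 0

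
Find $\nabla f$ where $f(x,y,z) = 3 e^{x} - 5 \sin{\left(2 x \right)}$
(3*exp(x) - 10*cos(2*x), 0, 0)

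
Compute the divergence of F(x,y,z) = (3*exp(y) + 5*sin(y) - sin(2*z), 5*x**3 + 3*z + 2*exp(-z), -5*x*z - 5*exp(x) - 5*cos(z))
-5*x + 5*sin(z)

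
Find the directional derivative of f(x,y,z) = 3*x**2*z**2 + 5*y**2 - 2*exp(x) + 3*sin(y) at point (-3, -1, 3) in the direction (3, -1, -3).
-sqrt(19)*(6 + 3*exp(3)*cos(1) + 962*exp(3))*exp(-3)/19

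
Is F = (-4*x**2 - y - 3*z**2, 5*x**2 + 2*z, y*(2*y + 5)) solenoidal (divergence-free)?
No, ∇·F = -8*x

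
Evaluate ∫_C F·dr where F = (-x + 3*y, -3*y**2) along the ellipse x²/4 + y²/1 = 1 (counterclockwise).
-6*pi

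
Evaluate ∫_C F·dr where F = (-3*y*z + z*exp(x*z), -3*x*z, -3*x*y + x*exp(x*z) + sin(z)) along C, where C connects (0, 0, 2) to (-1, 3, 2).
exp(-2) + 17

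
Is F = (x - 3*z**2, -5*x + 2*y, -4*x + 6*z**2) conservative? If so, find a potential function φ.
No, ∇×F = (0, 4 - 6*z, -5) ≠ 0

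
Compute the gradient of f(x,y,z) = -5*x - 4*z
(-5, 0, -4)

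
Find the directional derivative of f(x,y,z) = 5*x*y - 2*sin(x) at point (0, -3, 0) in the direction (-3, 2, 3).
51*sqrt(22)/22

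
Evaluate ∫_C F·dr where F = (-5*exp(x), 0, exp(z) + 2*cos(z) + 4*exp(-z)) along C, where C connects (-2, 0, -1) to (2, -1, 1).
-10*sinh(2) + 4*sin(1) + 10*sinh(1)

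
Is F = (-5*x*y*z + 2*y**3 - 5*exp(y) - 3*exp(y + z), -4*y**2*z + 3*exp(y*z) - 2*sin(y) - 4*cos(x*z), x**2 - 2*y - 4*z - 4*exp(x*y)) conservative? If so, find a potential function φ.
No, ∇×F = (-4*x*exp(x*y) - 4*x*sin(x*z) + 4*y**2 - 3*y*exp(y*z) - 2, -5*x*y - 2*x + 4*y*exp(x*y) - 3*exp(y + z), 5*x*z - 6*y**2 + 4*z*sin(x*z) + 5*exp(y) + 3*exp(y + z)) ≠ 0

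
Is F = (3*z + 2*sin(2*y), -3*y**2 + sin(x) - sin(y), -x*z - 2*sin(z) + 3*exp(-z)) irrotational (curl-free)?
No, ∇×F = (0, z + 3, cos(x) - 4*cos(2*y))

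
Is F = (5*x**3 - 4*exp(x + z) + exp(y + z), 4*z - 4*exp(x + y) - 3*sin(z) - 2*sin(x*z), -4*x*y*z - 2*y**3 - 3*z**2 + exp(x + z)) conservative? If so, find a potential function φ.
No, ∇×F = (-4*x*z + 2*x*cos(x*z) - 6*y**2 + 3*cos(z) - 4, 4*y*z - 5*exp(x + z) + exp(y + z), -2*z*cos(x*z) - 4*exp(x + y) - exp(y + z)) ≠ 0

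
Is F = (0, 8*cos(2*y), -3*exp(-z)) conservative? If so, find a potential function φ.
Yes, F is conservative. φ = 4*sin(2*y) + 3*exp(-z)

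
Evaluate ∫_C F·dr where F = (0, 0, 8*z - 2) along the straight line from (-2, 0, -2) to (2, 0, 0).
-20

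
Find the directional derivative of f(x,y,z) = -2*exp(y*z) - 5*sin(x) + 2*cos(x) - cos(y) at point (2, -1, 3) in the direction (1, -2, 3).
sqrt(14)*(-(5*cos(2) + 2*sin(2))*exp(3) + 18 + 2*exp(3)*sin(1))*exp(-3)/14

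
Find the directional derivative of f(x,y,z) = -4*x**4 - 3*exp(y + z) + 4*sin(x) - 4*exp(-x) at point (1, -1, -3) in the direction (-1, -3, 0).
sqrt(10)*(9 - 4*(E*(-4 + cos(1)) + 1)*exp(3))*exp(-4)/10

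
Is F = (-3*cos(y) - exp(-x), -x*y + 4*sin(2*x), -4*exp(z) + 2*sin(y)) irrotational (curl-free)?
No, ∇×F = (2*cos(y), 0, -y - 3*sin(y) + 8*cos(2*x))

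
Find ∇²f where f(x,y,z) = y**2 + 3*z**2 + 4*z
8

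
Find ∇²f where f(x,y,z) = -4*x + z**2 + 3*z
2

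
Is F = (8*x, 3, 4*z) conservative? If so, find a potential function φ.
Yes, F is conservative. φ = 4*x**2 + 3*y + 2*z**2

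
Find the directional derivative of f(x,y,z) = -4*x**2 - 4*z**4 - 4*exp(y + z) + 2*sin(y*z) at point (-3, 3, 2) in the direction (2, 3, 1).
sqrt(14)*(-8*exp(5) - 40 + 9*cos(6))/7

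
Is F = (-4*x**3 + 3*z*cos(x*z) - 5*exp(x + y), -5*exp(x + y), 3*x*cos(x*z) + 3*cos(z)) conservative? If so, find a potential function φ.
Yes, F is conservative. φ = -x**4 - 5*exp(x + y) + 3*sin(z) + 3*sin(x*z)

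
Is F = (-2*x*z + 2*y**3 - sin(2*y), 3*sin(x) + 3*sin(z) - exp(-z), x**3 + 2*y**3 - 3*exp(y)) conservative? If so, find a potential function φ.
No, ∇×F = (6*y**2 - 3*exp(y) - 3*cos(z) - exp(-z), x*(-3*x - 2), -6*y**2 + 3*cos(x) + 2*cos(2*y)) ≠ 0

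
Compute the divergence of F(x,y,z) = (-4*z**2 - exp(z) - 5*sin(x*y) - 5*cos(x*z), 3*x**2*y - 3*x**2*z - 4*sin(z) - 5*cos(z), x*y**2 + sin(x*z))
3*x**2 + x*cos(x*z) - 5*y*cos(x*y) + 5*z*sin(x*z)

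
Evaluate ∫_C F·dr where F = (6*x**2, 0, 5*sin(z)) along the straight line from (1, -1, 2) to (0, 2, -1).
-5*cos(1) + 5*cos(2) - 2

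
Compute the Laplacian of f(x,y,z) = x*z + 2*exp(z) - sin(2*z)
2*exp(z) + 4*sin(2*z)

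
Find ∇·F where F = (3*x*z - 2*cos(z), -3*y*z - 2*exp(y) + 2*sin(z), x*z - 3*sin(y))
x - 2*exp(y)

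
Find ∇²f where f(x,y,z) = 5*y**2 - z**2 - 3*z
8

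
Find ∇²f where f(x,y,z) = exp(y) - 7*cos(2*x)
exp(y) + 28*cos(2*x)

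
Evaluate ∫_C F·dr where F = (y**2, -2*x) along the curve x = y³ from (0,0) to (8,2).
56/5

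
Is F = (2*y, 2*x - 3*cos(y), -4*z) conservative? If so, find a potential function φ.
Yes, F is conservative. φ = 2*x*y - 2*z**2 - 3*sin(y)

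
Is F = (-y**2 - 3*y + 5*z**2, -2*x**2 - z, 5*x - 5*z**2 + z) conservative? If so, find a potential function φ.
No, ∇×F = (1, 10*z - 5, -4*x + 2*y + 3) ≠ 0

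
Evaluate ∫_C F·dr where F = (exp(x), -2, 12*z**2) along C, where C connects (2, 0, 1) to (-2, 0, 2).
28 - 2*sinh(2)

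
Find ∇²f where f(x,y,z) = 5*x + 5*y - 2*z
0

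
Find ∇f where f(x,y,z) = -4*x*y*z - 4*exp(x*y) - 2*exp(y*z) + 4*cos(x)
(-4*y*z - 4*y*exp(x*y) - 4*sin(x), -4*x*z - 4*x*exp(x*y) - 2*z*exp(y*z), 2*y*(-2*x - exp(y*z)))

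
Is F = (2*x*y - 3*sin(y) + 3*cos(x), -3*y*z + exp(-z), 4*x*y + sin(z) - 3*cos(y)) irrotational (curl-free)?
No, ∇×F = (4*x + 3*y + 3*sin(y) + exp(-z), -4*y, -2*x + 3*cos(y))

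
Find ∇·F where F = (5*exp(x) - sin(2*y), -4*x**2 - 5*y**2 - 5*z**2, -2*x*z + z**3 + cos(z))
-2*x - 10*y + 3*z**2 + 5*exp(x) - sin(z)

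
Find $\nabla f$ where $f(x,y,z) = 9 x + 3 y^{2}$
(9, 6*y, 0)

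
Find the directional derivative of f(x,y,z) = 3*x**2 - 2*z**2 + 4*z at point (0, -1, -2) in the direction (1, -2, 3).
18*sqrt(14)/7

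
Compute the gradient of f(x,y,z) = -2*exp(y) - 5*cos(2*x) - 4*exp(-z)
(10*sin(2*x), -2*exp(y), 4*exp(-z))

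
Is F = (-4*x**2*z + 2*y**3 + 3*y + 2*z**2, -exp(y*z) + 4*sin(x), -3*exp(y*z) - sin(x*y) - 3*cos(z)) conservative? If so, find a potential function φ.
No, ∇×F = (-x*cos(x*y) + y*exp(y*z) - 3*z*exp(y*z), -4*x**2 + y*cos(x*y) + 4*z, -6*y**2 + 4*cos(x) - 3) ≠ 0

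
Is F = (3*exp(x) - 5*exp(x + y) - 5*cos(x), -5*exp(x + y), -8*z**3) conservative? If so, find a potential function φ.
Yes, F is conservative. φ = -2*z**4 + 3*exp(x) - 5*exp(x + y) - 5*sin(x)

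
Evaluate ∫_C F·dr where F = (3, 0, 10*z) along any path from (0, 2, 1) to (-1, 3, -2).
12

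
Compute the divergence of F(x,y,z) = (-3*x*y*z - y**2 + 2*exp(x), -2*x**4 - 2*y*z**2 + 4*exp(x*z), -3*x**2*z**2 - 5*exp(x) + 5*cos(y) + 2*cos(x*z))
-6*x**2*z - 2*x*sin(x*z) - 3*y*z - 2*z**2 + 2*exp(x)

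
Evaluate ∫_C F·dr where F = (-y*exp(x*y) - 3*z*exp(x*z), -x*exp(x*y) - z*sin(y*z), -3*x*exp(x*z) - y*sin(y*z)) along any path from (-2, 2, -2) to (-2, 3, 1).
cos(3) - 3*exp(-2) - exp(-6) + exp(-4) - cos(4) + 3*exp(4)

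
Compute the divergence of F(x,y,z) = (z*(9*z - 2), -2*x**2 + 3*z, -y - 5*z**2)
-10*z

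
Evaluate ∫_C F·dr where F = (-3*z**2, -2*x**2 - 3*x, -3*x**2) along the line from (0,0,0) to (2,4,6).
-356/3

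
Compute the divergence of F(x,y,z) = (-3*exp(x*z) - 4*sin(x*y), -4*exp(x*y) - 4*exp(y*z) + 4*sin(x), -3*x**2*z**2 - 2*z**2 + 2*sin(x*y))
-6*x**2*z - 4*x*exp(x*y) - 4*y*cos(x*y) - 3*z*exp(x*z) - 4*z*exp(y*z) - 4*z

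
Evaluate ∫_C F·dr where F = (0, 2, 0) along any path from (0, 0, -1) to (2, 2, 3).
4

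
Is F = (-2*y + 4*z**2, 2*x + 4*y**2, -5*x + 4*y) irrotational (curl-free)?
No, ∇×F = (4, 8*z + 5, 4)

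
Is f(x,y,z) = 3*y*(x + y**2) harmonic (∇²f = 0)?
No, ∇²f = 18*y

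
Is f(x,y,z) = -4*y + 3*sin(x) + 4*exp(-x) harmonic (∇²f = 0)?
No, ∇²f = -3*sin(x) + 4*exp(-x)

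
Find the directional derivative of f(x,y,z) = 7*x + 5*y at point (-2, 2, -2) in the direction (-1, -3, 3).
-22*sqrt(19)/19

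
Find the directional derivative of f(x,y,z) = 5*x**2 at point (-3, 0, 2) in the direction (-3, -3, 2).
45*sqrt(22)/11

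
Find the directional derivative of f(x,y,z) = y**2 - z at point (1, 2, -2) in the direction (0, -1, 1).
-5*sqrt(2)/2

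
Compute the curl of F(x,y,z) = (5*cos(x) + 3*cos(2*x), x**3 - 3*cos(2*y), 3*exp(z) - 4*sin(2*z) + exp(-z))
(0, 0, 3*x**2)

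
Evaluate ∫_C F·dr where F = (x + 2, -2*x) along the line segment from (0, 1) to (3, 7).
-15/2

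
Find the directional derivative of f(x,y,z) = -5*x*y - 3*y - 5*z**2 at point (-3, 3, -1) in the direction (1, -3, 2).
-31*sqrt(14)/14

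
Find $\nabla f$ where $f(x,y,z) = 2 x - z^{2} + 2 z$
(2, 0, 2 - 2*z)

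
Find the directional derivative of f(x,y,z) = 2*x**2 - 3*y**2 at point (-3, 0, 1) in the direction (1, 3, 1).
-12*sqrt(11)/11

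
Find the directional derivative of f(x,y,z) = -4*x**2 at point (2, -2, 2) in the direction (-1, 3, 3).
16*sqrt(19)/19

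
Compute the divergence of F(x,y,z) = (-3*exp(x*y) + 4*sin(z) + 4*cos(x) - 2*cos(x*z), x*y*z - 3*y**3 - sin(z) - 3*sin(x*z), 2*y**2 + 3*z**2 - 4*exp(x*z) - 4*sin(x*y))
x*z - 4*x*exp(x*z) - 9*y**2 - 3*y*exp(x*y) + 2*z*sin(x*z) + 6*z - 4*sin(x)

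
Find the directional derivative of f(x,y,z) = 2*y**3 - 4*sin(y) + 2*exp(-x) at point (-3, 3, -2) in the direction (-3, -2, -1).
sqrt(14)*(-54 + 4*cos(3) + 3*exp(3))/7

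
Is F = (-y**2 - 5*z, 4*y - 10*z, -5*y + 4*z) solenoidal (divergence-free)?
No, ∇·F = 8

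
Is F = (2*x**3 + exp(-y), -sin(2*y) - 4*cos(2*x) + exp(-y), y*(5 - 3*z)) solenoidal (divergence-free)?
No, ∇·F = 6*x**2 - 3*y - 2*cos(2*y) - exp(-y)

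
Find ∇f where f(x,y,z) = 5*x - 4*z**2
(5, 0, -8*z)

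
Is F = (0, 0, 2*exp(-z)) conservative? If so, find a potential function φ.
Yes, F is conservative. φ = -2*exp(-z)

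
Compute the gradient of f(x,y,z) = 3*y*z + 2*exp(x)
(2*exp(x), 3*z, 3*y)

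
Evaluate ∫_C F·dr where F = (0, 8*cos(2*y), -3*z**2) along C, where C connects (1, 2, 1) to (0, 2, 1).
0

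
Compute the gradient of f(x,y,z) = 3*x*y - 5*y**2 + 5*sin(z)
(3*y, 3*x - 10*y, 5*cos(z))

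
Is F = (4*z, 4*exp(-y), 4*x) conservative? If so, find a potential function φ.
Yes, F is conservative. φ = 4*x*z - 4*exp(-y)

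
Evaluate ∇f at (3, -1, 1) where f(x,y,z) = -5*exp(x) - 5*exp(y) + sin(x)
(-5*exp(3) + cos(3), -5*exp(-1), 0)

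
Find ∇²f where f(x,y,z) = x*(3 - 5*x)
-10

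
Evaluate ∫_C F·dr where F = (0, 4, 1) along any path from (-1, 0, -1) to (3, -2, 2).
-5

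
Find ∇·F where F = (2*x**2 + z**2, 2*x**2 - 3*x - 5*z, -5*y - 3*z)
4*x - 3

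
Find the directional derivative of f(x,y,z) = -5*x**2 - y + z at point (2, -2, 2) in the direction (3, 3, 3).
-20*sqrt(3)/3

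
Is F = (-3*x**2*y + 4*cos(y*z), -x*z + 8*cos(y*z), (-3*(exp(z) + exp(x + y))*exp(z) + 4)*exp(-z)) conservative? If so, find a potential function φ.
No, ∇×F = (x + 8*y*sin(y*z) - 3*exp(x + y), -4*y*sin(y*z) + 3*exp(x + y), 3*x**2 + 4*z*sin(y*z) - z) ≠ 0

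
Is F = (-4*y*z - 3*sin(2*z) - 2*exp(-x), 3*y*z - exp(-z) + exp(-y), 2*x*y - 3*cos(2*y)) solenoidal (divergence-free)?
No, ∇·F = 3*z - exp(-y) + 2*exp(-x)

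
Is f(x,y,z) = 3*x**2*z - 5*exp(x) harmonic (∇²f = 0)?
No, ∇²f = 6*z - 5*exp(x)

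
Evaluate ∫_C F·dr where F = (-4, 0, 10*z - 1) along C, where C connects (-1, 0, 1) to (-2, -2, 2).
18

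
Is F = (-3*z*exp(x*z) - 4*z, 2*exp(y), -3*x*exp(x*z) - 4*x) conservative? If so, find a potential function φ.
Yes, F is conservative. φ = -4*x*z + 2*exp(y) - 3*exp(x*z)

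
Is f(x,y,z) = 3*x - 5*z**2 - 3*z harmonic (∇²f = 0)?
No, ∇²f = -10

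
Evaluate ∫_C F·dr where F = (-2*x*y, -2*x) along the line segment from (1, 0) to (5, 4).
-248/3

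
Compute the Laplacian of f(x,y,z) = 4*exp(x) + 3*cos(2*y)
4*exp(x) - 12*cos(2*y)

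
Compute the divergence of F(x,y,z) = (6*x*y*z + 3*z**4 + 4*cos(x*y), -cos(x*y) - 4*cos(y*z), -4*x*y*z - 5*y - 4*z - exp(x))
-4*x*y + x*sin(x*y) + 6*y*z - 4*y*sin(x*y) + 4*z*sin(y*z) - 4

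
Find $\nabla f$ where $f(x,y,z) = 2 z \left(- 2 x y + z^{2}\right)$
(-4*y*z, -4*x*z, -4*x*y + 6*z**2)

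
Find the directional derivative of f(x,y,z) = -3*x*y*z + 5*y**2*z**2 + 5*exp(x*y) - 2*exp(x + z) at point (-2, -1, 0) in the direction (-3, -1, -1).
sqrt(11)*(8 + 6*exp(2) + 25*exp(4))*exp(-2)/11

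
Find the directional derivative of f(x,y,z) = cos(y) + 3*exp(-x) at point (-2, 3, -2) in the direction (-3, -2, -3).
sqrt(22)*(2*sin(3) + 9*exp(2))/22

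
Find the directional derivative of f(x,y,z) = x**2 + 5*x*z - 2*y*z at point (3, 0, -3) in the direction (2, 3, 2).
30*sqrt(17)/17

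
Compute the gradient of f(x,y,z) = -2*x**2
(-4*x, 0, 0)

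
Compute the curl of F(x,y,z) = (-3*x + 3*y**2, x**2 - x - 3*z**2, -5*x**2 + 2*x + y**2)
(2*y + 6*z, 10*x - 2, 2*x - 6*y - 1)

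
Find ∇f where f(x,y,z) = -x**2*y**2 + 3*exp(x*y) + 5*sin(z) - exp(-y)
(y*(-2*x*y + 3*exp(x*y)), -2*x**2*y + 3*x*exp(x*y) + exp(-y), 5*cos(z))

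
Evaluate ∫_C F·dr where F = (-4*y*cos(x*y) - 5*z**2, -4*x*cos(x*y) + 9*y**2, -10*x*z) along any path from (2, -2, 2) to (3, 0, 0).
64 - 4*sin(4)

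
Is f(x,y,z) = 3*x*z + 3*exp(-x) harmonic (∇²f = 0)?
No, ∇²f = 3*exp(-x)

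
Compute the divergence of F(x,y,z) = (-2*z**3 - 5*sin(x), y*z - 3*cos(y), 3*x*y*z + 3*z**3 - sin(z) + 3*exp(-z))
3*x*y + 9*z**2 + z + 3*sin(y) - 5*cos(x) - cos(z) - 3*exp(-z)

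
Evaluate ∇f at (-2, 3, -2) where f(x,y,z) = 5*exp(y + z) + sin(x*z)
(-2*cos(4), 5*E, -2*cos(4) + 5*E)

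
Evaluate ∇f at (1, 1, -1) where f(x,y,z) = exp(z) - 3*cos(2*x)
(6*sin(2), 0, exp(-1))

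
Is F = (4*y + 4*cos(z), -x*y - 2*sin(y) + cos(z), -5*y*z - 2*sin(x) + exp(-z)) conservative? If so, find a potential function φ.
No, ∇×F = (-5*z + sin(z), -4*sin(z) + 2*cos(x), -y - 4) ≠ 0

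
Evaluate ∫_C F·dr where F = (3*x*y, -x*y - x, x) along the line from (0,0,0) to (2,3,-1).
2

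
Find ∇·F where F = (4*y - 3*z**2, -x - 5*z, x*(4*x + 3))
0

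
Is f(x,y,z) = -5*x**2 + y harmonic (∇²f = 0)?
No, ∇²f = -10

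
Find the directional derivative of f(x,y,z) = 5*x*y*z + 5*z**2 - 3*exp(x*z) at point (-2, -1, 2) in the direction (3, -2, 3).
50*sqrt(22)/11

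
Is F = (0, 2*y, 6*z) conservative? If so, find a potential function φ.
Yes, F is conservative. φ = y**2 + 3*z**2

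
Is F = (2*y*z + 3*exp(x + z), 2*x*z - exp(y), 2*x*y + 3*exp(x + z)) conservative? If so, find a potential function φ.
Yes, F is conservative. φ = 2*x*y*z - exp(y) + 3*exp(x + z)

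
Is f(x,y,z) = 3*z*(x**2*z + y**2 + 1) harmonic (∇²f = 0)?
No, ∇²f = 6*x**2 + 6*z**2 + 6*z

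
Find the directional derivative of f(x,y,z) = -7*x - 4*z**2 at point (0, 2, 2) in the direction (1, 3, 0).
-7*sqrt(10)/10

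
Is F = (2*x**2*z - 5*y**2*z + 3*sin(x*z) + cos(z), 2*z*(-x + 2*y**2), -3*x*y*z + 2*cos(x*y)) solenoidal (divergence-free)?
No, ∇·F = -3*x*y + 4*x*z + 8*y*z + 3*z*cos(x*z)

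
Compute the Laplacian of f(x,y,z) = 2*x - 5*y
0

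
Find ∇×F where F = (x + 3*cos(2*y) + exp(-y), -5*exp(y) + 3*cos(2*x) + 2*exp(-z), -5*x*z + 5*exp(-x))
(2*exp(-z), 5*z + 5*exp(-x), -6*sin(2*x) + 6*sin(2*y) + exp(-y))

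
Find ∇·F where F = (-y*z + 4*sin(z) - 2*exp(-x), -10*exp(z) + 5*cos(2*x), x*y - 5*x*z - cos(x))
-5*x + 2*exp(-x)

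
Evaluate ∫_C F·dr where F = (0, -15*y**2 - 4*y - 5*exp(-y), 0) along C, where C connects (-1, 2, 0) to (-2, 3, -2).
-105 - 5*exp(-2) + 5*exp(-3)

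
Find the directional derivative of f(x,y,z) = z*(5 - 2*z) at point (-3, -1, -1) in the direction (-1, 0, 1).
9*sqrt(2)/2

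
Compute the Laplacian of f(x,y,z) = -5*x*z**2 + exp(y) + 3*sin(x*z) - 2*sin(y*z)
-3*x**2*sin(x*z) - 10*x + 2*y**2*sin(y*z) - 3*z**2*sin(x*z) + 2*z**2*sin(y*z) + exp(y)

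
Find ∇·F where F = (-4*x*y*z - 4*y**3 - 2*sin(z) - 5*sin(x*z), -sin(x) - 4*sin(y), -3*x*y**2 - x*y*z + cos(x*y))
-x*y - 4*y*z - 5*z*cos(x*z) - 4*cos(y)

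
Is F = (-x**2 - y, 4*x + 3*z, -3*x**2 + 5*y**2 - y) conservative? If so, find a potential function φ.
No, ∇×F = (10*y - 4, 6*x, 5) ≠ 0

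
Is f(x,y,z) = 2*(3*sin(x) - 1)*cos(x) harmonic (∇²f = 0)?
No, ∇²f = 2*(1 - 12*sin(x))*cos(x)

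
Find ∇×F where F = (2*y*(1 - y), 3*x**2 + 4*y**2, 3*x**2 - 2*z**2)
(0, -6*x, 6*x + 4*y - 2)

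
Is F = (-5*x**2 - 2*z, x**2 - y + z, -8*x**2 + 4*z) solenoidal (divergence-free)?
No, ∇·F = 3 - 10*x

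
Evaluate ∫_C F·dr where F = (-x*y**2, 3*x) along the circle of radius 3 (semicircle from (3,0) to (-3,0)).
27*pi/2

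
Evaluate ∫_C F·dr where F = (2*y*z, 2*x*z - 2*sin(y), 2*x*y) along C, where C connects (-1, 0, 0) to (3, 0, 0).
0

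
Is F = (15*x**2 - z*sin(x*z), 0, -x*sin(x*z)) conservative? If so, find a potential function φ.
Yes, F is conservative. φ = 5*x**3 + cos(x*z)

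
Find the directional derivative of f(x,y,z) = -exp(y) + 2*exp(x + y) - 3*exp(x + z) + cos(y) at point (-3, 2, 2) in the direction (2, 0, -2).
sqrt(2)*exp(-1)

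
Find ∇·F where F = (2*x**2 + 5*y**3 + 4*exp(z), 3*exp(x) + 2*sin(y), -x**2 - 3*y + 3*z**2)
4*x + 6*z + 2*cos(y)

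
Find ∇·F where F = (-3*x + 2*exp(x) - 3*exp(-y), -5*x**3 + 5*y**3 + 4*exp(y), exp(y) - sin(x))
15*y**2 + 2*exp(x) + 4*exp(y) - 3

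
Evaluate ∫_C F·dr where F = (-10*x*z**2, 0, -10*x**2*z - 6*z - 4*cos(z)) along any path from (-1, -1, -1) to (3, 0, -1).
-40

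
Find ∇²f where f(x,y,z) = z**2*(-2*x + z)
-4*x + 6*z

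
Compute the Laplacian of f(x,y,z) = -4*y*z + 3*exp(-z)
3*exp(-z)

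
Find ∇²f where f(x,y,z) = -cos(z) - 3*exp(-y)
cos(z) - 3*exp(-y)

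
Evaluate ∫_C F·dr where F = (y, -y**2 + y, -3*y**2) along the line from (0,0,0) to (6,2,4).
-32/3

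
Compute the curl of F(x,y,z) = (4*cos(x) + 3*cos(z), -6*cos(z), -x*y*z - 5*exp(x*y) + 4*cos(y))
(-x*z - 5*x*exp(x*y) - 4*sin(y) - 6*sin(z), y*z + 5*y*exp(x*y) - 3*sin(z), 0)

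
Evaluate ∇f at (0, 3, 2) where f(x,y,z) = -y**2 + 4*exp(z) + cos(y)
(0, -6 - sin(3), 4*exp(2))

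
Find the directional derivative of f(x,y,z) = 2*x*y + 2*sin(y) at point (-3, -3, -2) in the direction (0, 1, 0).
-6 + 2*cos(3)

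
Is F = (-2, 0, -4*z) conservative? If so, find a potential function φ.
Yes, F is conservative. φ = -2*x - 2*z**2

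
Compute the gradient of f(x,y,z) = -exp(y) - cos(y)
(0, -exp(y) + sin(y), 0)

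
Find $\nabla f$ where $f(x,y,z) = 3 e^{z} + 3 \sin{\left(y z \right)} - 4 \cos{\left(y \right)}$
(0, 3*z*cos(y*z) + 4*sin(y), 3*y*cos(y*z) + 3*exp(z))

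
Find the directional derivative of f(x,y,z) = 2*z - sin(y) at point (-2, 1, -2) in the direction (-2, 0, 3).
6*sqrt(13)/13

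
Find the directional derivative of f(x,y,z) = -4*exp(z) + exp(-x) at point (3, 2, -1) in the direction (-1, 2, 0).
sqrt(5)*exp(-3)/5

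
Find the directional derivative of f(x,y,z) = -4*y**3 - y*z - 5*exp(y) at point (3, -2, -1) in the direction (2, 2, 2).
sqrt(3)*(-15*exp(2) - 5/3)*exp(-2)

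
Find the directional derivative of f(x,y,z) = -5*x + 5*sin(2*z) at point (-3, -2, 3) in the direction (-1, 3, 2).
5*sqrt(14)*(1 + 4*cos(6))/14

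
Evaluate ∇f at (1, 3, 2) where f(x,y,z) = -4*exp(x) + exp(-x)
((-4*exp(2) - 1)*exp(-1), 0, 0)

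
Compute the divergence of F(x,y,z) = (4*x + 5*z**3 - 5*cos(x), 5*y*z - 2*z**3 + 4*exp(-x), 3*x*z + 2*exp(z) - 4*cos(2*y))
3*x + 5*z + 2*exp(z) + 5*sin(x) + 4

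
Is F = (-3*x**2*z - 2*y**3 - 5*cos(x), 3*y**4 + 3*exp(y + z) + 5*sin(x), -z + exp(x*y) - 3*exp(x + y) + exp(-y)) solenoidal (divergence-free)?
No, ∇·F = -6*x*z + 12*y**3 + 3*exp(y + z) + 5*sin(x) - 1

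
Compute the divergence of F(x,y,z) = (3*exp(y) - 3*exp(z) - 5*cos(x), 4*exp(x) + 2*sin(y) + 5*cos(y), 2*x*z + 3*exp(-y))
2*x + 5*sin(x) - 5*sin(y) + 2*cos(y)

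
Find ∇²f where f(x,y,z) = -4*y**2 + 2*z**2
-4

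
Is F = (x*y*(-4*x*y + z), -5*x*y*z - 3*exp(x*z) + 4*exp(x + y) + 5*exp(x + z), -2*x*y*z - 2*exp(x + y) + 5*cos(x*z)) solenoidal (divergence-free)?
No, ∇·F = -8*x*y**2 - 2*x*y - 5*x*z - 5*x*sin(x*z) + y*z + 4*exp(x + y)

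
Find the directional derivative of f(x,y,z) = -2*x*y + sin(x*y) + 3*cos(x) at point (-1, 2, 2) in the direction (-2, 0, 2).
sqrt(2)*(-3*sin(1)/2 - cos(2) + 2)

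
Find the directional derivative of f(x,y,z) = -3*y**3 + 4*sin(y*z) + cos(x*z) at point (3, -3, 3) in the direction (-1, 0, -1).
3*sqrt(2)*(2*cos(9) + sin(9))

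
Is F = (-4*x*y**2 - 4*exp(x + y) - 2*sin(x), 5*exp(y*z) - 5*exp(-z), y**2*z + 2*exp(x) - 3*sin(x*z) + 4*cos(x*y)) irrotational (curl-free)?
No, ∇×F = (-4*x*sin(x*y) + 2*y*z - 5*y*exp(y*z) - 5*exp(-z), 4*y*sin(x*y) + 3*z*cos(x*z) - 2*exp(x), 8*x*y + 4*exp(x + y))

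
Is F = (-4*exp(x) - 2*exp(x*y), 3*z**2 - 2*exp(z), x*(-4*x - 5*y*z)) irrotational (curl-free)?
No, ∇×F = (-5*x*z - 6*z + 2*exp(z), 8*x + 5*y*z, 2*x*exp(x*y))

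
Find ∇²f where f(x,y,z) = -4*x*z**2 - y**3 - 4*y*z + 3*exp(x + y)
-8*x - 6*y + 6*exp(x + y)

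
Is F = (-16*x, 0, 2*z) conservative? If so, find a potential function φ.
Yes, F is conservative. φ = -8*x**2 + z**2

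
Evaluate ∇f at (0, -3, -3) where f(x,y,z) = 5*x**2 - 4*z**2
(0, 0, 24)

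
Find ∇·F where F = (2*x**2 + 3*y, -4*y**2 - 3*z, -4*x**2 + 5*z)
4*x - 8*y + 5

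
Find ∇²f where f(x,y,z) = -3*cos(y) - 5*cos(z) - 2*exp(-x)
3*cos(y) + 5*cos(z) - 2*exp(-x)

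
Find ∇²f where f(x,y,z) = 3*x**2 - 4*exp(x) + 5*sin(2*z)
-4*exp(x) - 20*sin(2*z) + 6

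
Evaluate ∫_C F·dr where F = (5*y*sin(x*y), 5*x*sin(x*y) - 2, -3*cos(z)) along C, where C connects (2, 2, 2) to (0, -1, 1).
5*cos(4) - 3*sin(1) + 1 + 3*sin(2)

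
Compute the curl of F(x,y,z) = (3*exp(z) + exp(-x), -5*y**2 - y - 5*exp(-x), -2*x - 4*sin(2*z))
(0, 3*exp(z) + 2, 5*exp(-x))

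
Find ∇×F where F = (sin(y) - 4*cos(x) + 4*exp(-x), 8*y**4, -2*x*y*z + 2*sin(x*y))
(2*x*(-z + cos(x*y)), 2*y*(z - cos(x*y)), -cos(y))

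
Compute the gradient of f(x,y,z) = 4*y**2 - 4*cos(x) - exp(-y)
(4*sin(x), 8*y + exp(-y), 0)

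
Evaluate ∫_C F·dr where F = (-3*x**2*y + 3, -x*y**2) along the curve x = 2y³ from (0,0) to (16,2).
-110192/15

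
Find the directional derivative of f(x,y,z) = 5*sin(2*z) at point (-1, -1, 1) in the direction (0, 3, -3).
-5*sqrt(2)*cos(2)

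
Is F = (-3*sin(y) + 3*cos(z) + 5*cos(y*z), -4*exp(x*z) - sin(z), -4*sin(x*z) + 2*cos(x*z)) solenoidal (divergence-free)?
No, ∇·F = -2*x*(sin(x*z) + 2*cos(x*z))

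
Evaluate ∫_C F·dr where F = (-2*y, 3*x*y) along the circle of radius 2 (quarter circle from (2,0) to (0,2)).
2*pi + 8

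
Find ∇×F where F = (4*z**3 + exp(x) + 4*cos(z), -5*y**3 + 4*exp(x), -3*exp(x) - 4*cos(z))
(0, 12*z**2 + 3*exp(x) - 4*sin(z), 4*exp(x))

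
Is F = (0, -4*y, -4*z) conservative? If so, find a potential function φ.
Yes, F is conservative. φ = -2*y**2 - 2*z**2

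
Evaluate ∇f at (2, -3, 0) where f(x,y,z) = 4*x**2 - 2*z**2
(16, 0, 0)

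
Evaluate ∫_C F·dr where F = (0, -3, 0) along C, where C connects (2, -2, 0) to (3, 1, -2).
-9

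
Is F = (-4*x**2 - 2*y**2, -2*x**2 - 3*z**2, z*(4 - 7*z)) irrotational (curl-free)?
No, ∇×F = (6*z, 0, -4*x + 4*y)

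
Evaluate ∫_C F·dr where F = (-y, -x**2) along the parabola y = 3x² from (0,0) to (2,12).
-32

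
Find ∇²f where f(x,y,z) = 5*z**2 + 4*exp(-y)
10 + 4*exp(-y)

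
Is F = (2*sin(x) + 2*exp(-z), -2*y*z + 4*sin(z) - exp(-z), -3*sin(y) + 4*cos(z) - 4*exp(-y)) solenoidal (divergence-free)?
No, ∇·F = -2*z - 4*sin(z) + 2*cos(x)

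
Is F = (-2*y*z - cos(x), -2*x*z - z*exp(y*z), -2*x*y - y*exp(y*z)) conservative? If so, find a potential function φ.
Yes, F is conservative. φ = -2*x*y*z - exp(y*z) - sin(x)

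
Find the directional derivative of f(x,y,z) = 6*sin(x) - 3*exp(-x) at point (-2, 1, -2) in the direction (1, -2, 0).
3*sqrt(5)*(2*cos(2) + exp(2))/5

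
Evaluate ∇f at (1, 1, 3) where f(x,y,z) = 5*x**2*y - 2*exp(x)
(10 - 2*E, 5, 0)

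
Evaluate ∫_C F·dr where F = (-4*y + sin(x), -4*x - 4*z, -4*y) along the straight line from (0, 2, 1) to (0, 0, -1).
8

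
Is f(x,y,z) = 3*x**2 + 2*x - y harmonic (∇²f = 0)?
No, ∇²f = 6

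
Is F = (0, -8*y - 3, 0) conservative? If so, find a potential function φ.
Yes, F is conservative. φ = y*(-4*y - 3)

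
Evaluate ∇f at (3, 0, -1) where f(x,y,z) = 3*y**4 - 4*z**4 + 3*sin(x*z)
(-3*cos(3), 0, 9*cos(3) + 16)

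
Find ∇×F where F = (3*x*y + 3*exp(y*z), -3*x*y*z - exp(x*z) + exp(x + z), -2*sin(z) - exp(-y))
(3*x*y + x*exp(x*z) - exp(x + z) + exp(-y), 3*y*exp(y*z), -3*x - 3*y*z - z*exp(x*z) - 3*z*exp(y*z) + exp(x + z))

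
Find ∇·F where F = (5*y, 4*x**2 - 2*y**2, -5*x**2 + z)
1 - 4*y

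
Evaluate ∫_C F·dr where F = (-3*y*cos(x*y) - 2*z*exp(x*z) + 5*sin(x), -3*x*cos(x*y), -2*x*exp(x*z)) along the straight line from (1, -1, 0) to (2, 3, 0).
-3*sin(1) - 3*sin(6) - 5*cos(2) + 5*cos(1)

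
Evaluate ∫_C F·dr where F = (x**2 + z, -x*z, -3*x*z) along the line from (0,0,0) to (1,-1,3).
-37/6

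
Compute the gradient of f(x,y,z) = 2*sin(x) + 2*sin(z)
(2*cos(x), 0, 2*cos(z))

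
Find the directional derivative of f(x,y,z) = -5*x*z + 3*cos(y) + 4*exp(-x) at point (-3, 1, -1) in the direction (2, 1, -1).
-sqrt(6)*(3*sin(1) + 5 + 8*exp(3))/6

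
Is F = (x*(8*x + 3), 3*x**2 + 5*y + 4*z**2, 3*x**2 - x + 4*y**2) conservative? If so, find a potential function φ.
No, ∇×F = (8*y - 8*z, 1 - 6*x, 6*x) ≠ 0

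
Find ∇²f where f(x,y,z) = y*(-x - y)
-2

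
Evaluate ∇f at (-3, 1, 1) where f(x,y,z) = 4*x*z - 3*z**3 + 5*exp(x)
(5*exp(-3) + 4, 0, -21)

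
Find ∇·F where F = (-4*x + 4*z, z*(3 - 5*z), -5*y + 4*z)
0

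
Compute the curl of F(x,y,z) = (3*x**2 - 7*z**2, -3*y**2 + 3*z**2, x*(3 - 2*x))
(-6*z, 4*x - 14*z - 3, 0)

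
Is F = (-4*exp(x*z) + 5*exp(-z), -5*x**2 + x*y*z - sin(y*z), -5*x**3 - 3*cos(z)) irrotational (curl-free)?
No, ∇×F = (y*(-x + cos(y*z)), 15*x**2 - 4*x*exp(x*z) - 5*exp(-z), -10*x + y*z)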